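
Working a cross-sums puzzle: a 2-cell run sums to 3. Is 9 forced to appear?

No

The only way to make 3 from 2 distinct digits is {1,2}, which does not contain 9.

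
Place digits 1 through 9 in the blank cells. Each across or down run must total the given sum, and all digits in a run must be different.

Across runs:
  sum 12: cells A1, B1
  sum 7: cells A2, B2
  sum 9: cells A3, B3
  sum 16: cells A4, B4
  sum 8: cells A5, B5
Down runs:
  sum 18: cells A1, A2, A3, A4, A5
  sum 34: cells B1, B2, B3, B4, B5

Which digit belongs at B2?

4

16 in 2 cells must be {7,9}; 34 in 5 cells must be {4,6,7,8,9}.
Only 7 fits A4 under both its across sum 16 and down sum 18.
B4 = 16 − 7 = 9 completes the 16 across.
Nothing is forced directly, so branch on A1, whose candidates are 3 or 5. If A1 = 3: then B1 would have to be in {9} for the 12 across but in {4,6,7,8} for the 34 down — contradiction. So A1 = 5.
B1 = 12 − 5 = 7 completes the 12 across.
B5 = 6: the only remaining digit allowed by both the 8 across and the 34 down.
Given what's placed, B2 must be 4 to fit the 7 across and 34 down.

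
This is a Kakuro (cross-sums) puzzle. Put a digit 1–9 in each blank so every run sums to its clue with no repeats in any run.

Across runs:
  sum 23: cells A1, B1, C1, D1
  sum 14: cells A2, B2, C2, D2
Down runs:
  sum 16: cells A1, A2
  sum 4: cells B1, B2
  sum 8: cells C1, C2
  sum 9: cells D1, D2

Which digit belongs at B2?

1

16 in 2 cells must be {7,9}; 4 in 2 cells must be {1,3}.
Only 7 fits A2 under both its across sum 14 and down sum 16.
Given what's placed, B2 must be 1 to fit the 14 across and 4 down.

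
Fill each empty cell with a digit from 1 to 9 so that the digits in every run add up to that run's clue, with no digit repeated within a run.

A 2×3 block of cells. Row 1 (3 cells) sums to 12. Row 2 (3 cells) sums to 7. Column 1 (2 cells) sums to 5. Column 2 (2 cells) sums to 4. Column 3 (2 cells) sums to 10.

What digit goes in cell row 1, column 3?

7 in 3 cells must be {1,2,4}; 4 in 2 cells must be {1,3}.
The 7 across and the 4 down share only 1, so (2,2) = 1.
(1,2) = 4 − 1 = 3 completes the 4 down.
Nothing is forced directly, so branch on (2,1), whose candidates are 2 or 4. If (2,1) = 2: then (1,1) would have to be in {1,2,4,5,7,8} for the 12 across but in {3} for the 5 down — contradiction. So (2,1) = 4.
(1,1) = 5 − 4 = 1 completes the 5 down.
(1,3) = 12 − 4 = 8 completes the 12 across.
(2,3) = 7 − 5 = 2 completes the 7 across.

8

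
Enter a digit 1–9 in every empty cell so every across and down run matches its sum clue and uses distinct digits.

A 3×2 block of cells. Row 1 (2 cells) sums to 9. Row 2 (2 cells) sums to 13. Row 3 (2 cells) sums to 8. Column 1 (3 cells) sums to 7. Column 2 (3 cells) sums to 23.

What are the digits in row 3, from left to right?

2, 6

7 in 3 cells must be {1,2,4}; 23 in 3 cells must be {6,8,9}.
The 13 across and the 7 down share only 4, so (2,1) = 4.
(2,2) = 13 − 4 = 9 completes the 13 across.
Given what's placed, (3,2) must be 6 to fit the 8 across and 23 down.
(1,2) = 23 − 15 = 8 completes the 23 down.
(3,1) = 8 − 6 = 2 completes the 8 across.
(1,1) = 9 − 8 = 1 completes the 9 across.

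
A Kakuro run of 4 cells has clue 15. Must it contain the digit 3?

No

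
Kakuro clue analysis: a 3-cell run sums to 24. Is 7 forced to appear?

The only way to make 24 from 3 distinct digits is {7,8,9}, which contains 7.

Yes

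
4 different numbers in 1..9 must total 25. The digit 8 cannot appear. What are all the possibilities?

{3,6,7,9}; {4,5,7,9}

4 distinct digits from 1–9 sum between 10 and 30.
Dropping sets that contain 8.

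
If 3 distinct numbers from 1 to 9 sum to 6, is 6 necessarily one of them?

The only way to make 6 from 3 distinct digits is {1,2,3}, which does not contain 6.

No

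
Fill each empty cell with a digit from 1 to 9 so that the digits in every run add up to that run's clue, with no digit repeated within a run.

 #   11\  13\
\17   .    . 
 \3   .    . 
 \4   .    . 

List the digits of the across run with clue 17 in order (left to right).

17 in 2 cells must be {8,9}; 3 in 2 cells must be {1,2}; 4 in 2 cells must be {1,3}.
The 17 across and the 11 down share only 8, so R1C1 = 8.
R1C2 = 17 − 8 = 9 completes the 17 across.
Given what's placed, R2C2 must be 1 to fit the 3 across and 13 down.
R3C1 = 1: the only remaining digit allowed by both the 4 across and the 11 down.
R3C2 = 4 − 1 = 3 completes the 4 across.
R2C1 = 3 − 1 = 2 completes the 3 across.

8 9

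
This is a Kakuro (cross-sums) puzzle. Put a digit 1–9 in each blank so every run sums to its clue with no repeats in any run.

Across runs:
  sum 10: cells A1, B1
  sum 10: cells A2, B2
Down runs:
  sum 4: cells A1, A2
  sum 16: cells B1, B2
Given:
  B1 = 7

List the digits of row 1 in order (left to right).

4 in 2 cells must be {1,3}; 16 in 2 cells must be {7,9}.
A1 = 10 − 7 = 3 completes the 10 across.
A2 = 4 − 3 = 1 completes the 4 down.
B2 = 10 − 1 = 9 completes the 10 across.

3 7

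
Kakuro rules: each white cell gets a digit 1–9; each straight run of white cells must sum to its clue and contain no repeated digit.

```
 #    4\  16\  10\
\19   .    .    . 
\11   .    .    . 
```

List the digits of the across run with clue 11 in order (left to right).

1 7 3

4 in 2 cells must be {1,3}; 16 in 2 cells must be {7,9}.
The 19 across and the 4 down share only 3, so R1C1 = 3.
R2C1 = 4 − 3 = 1 completes the 4 down.
Given what's placed, R2C2 must be 7 to fit the 11 across and 16 down.
R2C3 = 11 − 8 = 3 completes the 11 across.
R1C2 = 16 − 7 = 9 completes the 16 down.
R1C3 = 19 − 12 = 7 completes the 19 across.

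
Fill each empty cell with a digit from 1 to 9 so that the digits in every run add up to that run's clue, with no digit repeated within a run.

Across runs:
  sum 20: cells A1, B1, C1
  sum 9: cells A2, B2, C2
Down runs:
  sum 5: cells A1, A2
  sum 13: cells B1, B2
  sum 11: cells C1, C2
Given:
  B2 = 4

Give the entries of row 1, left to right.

3 9 8

B1 = 13 − 4 = 9 completes the 13 down.
Nothing is forced directly, so branch on A2, whose candidates are 2 or 3. If A2 = 3: then A1 would have to be in {3,4,5,6,7,8} for the 20 across but in {2} for the 5 down — contradiction. So A2 = 2.
A1 = 5 − 2 = 3 completes the 5 down.
C1 = 20 − 12 = 8 completes the 20 across.
C2 = 9 − 6 = 3 completes the 9 across.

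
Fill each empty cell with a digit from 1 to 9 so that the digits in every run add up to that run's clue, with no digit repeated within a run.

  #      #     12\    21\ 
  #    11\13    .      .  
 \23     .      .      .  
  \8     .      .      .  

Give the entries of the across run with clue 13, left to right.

5 8

23 in 3 cells must be {6,8,9}.
Nothing is forced directly, so branch on R3C3, whose candidates are 4 or 5. If R3C3 = 5: that forces R2C3 = 9, R3C1 = 2, R3C2 = 1, R1C3 = 7, after which R2C1 would have to be in {6,8} for the 23 across but in {9} for the 11 down — contradiction. So R3C3 = 4.
Given what's placed, R3C1 must be 3 to fit the 8 across and 11 down.
R3C2 = 8 − 7 = 1 completes the 8 across.
R2C1 = 11 − 3 = 8 completes the 11 down.
R2C3 = 9: the only remaining digit allowed by both the 23 across and the 21 down.
R1C3 = 21 − 13 = 8 completes the 21 down.
R2C2 = 23 − 17 = 6 completes the 23 across.
R1C2 = 13 − 8 = 5 completes the 13 across.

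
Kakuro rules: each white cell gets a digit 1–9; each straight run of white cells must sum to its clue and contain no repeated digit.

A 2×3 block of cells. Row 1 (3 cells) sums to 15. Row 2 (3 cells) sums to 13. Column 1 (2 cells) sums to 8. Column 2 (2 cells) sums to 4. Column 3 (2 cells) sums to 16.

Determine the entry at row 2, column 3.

4 in 2 cells must be {1,3}; 16 in 2 cells must be {7,9}.
Nothing is forced directly, so branch on (1,2), whose candidates are 1 or 3. If (1,2) = 1: that forces (1,3) = 9, (2,2) = 3, after which (2,3) would have to be in {1,2,4,6,8,9} for the 13 across but in {7} for the 16 down — contradiction. So (1,2) = 3.
Given what's placed, (1,3) must be 7 to fit the 15 across and 16 down.
(2,2) = 4 − 3 = 1 completes the 4 down.
(2,3) = 16 − 7 = 9 completes the 16 down.
(1,1) = 15 − 10 = 5 completes the 15 across.
(2,1) = 13 − 10 = 3 completes the 13 across.

9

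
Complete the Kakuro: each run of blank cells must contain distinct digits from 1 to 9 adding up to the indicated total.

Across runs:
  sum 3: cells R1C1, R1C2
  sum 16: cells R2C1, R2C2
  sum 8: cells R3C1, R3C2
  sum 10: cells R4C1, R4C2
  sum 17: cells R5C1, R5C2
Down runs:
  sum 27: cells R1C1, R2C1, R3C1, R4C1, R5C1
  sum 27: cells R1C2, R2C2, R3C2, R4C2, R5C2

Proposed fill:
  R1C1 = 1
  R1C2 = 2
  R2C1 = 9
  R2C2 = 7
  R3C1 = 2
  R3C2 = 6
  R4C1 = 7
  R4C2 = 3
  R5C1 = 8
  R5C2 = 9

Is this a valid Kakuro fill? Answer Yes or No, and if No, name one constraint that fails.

Yes

Across: 1+2=3; 9+7=16; 2+6=8; 7+3=10; 8+9=17. Down: 1+9+2+7+8=27; 2+7+6+3+9=27. No digit repeats within any run.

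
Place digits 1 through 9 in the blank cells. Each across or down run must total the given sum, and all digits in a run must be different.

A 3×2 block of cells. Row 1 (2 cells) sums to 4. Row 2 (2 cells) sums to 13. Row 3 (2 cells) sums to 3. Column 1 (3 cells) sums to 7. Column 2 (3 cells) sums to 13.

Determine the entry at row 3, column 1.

4 in 2 cells must be {1,3}; 3 in 2 cells must be {1,2}; 7 in 3 cells must be {1,2,4}.
The 4 across and the 7 down share only 1, so (1,1) = 1.
(1,2) = 4 − 1 = 3 completes the 4 across.
Given what's placed, (2,1) must be 4 to fit the 13 across and 7 down.
(2,2) = 13 − 4 = 9 completes the 13 across.
(3,1) = 7 − 5 = 2 completes the 7 down.
(3,2) = 3 − 2 = 1 completes the 3 across.

2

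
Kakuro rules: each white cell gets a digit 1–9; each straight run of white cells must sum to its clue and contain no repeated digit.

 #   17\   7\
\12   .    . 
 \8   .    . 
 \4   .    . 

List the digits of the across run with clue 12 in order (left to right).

8 4

4 in 2 cells must be {1,3}; 7 in 3 cells must be {1,2,4}.
The 12 across and the 7 down share only 4, so R1C2 = 4.
Given what's placed, R3C2 must be 1 to fit the 4 across and 7 down.
R1C1 = 12 − 4 = 8 completes the 12 across.
R2C2 = 7 − 5 = 2 completes the 7 down.
R3C1 = 4 − 1 = 3 completes the 4 across.
R2C1 = 8 − 2 = 6 completes the 8 across.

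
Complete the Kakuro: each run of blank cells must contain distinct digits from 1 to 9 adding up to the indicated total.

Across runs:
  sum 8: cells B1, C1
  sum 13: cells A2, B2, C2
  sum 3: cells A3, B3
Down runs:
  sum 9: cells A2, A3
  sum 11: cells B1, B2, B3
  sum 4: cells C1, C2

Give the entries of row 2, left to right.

3 in 2 cells must be {1,2}; 4 in 2 cells must be {1,3}.
Nothing is forced directly, so branch on C1, whose candidates are 1 or 3. If C1 = 1: that forces B1 = 7, C2 = 3, B3 = 1, after which B2 would have to be in {1,2,4,6,8,9} for the 13 across but in {3} for the 11 down — contradiction. So C1 = 3.
B1 = 8 − 3 = 5 completes the 8 across.
C2 = 4 − 3 = 1 completes the 4 down.
B3 = 2: the only remaining digit allowed by both the 3 across and the 11 down.
B2 = 11 − 7 = 4 completes the 11 down.
A3 = 3 − 2 = 1 completes the 3 across.
A2 = 13 − 5 = 8 completes the 13 across.

8 4 1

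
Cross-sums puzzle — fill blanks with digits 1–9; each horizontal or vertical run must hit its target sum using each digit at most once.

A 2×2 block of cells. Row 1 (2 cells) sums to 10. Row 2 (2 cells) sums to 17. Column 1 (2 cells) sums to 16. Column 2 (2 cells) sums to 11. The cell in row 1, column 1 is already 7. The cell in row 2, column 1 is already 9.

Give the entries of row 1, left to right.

7 3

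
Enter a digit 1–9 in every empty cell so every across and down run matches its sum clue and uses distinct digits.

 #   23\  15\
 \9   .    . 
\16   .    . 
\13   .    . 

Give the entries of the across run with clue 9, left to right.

6 3

16 in 2 cells must be {7,9}; 23 in 3 cells must be {6,8,9}.
The 16 across and the 23 down share only 9, so R2C1 = 9.
R2C2 = 16 − 9 = 7 completes the 16 across.
Nothing is forced directly, so branch on R1C1, whose candidates are 6 or 8. If R1C1 = 8: then R1C2 would have to be in {1} for the 9 across but in {2,3,5,6} for the 15 down — contradiction. So R1C1 = 6.
R1C2 = 9 − 6 = 3 completes the 9 across.
R3C1 = 23 − 15 = 8 completes the 23 down.
R3C2 = 13 − 8 = 5 completes the 13 across.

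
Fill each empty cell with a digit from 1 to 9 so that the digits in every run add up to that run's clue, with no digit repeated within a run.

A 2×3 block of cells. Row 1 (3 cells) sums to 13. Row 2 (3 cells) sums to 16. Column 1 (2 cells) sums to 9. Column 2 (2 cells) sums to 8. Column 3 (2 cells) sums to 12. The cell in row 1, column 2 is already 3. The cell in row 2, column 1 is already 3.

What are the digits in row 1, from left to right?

6, 3, 4

(1,1) = 9 − 3 = 6 completes the 9 down.
(1,3) = 13 − 9 = 4 completes the 13 across.
(2,2) = 8 − 3 = 5 completes the 8 down.
(2,3) = 16 − 8 = 8 completes the 16 across.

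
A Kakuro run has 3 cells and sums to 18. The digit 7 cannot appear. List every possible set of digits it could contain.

3 distinct digits from 1–9 sum between 6 and 24.
Dropping sets that contain 7.

{1,8,9}; {3,6,9}; {4,5,9}; {4,6,8}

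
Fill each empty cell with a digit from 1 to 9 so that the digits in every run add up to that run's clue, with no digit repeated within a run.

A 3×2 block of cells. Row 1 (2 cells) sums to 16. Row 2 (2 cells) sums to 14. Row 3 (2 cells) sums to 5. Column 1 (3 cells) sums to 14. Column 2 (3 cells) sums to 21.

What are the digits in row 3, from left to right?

16 in 2 cells must be {7,9}.
The 5 across and the 21 down share only 4, so (3,2) = 4.
Given what's placed, (1,2) must be 9 to fit the 16 across and 21 down.
(2,2) = 21 − 13 = 8 completes the 21 down.
(3,1) = 5 − 4 = 1 completes the 5 across.
(1,1) = 16 − 9 = 7 completes the 16 across.
(2,1) = 14 − 8 = 6 completes the 14 across.

1 4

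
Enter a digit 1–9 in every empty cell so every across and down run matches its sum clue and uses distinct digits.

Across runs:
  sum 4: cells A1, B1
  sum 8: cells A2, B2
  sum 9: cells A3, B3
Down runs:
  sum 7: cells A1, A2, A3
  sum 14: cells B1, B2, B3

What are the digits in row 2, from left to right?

2 6

4 in 2 cells must be {1,3}; 7 in 3 cells must be {1,2,4}.
The 4 across and the 7 down share only 1, so A1 = 1.
B1 = 4 − 1 = 3 completes the 4 across.
Given what's placed, A2 must be 2 to fit the 8 across and 7 down.
B2 = 8 − 2 = 6 completes the 8 across.
A3 = 7 − 3 = 4 completes the 7 down.
B3 = 9 − 4 = 5 completes the 9 across.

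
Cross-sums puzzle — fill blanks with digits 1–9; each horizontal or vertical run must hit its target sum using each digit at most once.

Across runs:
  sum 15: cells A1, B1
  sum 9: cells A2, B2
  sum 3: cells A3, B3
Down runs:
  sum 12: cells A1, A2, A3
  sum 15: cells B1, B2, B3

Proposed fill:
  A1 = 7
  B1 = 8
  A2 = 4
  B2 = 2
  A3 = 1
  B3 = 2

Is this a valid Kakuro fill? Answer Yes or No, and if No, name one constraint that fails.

No — the down run B1–B3 sums to 12, not 15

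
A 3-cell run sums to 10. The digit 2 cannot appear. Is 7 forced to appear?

No

Counterexample: {1,3,6} sums to 10 under that restriction without using 7.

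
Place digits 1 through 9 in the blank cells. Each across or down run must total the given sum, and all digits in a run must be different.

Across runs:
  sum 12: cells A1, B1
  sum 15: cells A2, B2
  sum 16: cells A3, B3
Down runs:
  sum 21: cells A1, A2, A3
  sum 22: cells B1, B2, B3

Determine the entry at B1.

7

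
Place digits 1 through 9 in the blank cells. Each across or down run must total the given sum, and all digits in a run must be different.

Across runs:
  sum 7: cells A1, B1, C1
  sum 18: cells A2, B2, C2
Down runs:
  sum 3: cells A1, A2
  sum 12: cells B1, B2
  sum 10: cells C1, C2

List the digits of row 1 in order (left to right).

7 in 3 cells must be {1,2,4}; 3 in 2 cells must be {1,2}.
The 7 across and the 12 down share only 4, so B1 = 4.
B2 = 12 − 4 = 8 completes the 12 down.
Given what's placed, A2 must be 1 to fit the 18 across and 3 down.
C2 = 18 − 9 = 9 completes the 18 across.
A1 = 3 − 1 = 2 completes the 3 down.
C1 = 7 − 6 = 1 completes the 7 across.

2, 4, 1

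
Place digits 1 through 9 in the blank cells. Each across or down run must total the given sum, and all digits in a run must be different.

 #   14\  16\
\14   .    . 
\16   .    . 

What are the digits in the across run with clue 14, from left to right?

5 9

16 in 2 cells must be {7,9}.
The 14 across and the 16 down share only 9, so R1C2 = 9.
The 16 across and the 14 down share only 9, so R2C1 = 9.
R2C2 = 16 − 9 = 7 completes the 16 across.
R1C1 = 14 − 9 = 5 completes the 14 across.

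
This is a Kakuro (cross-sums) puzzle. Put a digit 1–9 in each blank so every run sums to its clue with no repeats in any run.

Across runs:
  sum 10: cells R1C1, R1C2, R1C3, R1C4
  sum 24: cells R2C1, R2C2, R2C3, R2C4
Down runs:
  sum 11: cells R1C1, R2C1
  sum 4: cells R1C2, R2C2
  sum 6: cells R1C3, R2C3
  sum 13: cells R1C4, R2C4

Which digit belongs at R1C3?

10 in 4 cells must be {1,2,3,4}; 4 in 2 cells must be {1,3}.
Only 4 fits R1C4 under both its across sum 10 and down sum 13.
R2C4 = 13 − 4 = 9 completes the 13 down.
Nothing is forced directly, so branch on R1C1, whose candidates are 2 or 3. If R1C1 = 2: that forces R1C3 = 1, after which R2C1 would have to be in {1,2,3,4,5,6,7,8} for the 24 across but in {9} for the 11 down — contradiction. So R1C1 = 3.
R1C2 = 1: the only remaining digit allowed by both the 10 across and the 4 down.
R1C3 = 10 − 8 = 2 completes the 10 across.

2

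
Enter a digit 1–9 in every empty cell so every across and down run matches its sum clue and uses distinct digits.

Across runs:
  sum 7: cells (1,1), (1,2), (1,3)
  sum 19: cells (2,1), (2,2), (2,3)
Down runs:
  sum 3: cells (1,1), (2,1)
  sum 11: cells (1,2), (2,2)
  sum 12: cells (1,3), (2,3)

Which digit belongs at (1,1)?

1

7 in 3 cells must be {1,2,4}; 3 in 2 cells must be {1,2}.
The 7 across and the 12 down share only 4, so (1,3) = 4.
The 19 across and the 3 down share only 2, so (2,1) = 2.
(2,3) = 12 − 4 = 8 completes the 12 down.
(1,1) = 3 − 2 = 1 completes the 3 down.
(1,2) = 7 − 5 = 2 completes the 7 across.
(2,2) = 19 − 10 = 9 completes the 19 across.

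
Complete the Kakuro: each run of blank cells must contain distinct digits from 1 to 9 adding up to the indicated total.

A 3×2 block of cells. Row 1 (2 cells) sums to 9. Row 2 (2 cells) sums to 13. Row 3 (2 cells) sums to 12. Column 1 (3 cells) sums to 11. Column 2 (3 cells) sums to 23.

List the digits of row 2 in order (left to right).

7, 6

23 in 3 cells must be {6,8,9}.
Nothing is forced directly, so branch on (1,2), whose candidates are 6 or 8. If (1,2) = 6: that forces (1,1) = 3, (3,1) = 7, after which (3,2) would have to be in {5} for the 12 across but in {8,9} for the 23 down — contradiction. So (1,2) = 8.
(1,1) = 9 − 8 = 1 completes the 9 across.
Given what's placed, (3,2) must be 9 to fit the 12 across and 23 down.
(2,2) = 23 − 17 = 6 completes the 23 down.
(3,1) = 12 − 9 = 3 completes the 12 across.
(2,1) = 13 − 6 = 7 completes the 13 across.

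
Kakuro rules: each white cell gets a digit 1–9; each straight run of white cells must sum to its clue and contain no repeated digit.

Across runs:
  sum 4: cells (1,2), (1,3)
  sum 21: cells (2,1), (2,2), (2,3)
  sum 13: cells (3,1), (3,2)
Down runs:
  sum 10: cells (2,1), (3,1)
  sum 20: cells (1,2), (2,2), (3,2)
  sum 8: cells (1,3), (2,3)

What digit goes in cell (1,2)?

4 in 2 cells must be {1,3}.
The 4 across and the 20 down share only 3, so (1,2) = 3.
(1,3) = 4 − 3 = 1 completes the 4 across.
(2,3) = 8 − 1 = 7 completes the 8 down.
No cell is forced outright now. (2,2) can only be 8 or 9 (the digits allowed by both its 21 across and its 20 down). If (2,2) = 9: then (2,1) would have to be in {5} for the 21 across but in {1,2,3,4,6,7,8,9} for the 10 down — contradiction. So (2,2) = 8.
(2,1) = 21 − 15 = 6 completes the 21 across.
(3,1) = 10 − 6 = 4 completes the 10 down.
(3,2) = 13 − 4 = 9 completes the 13 across.

3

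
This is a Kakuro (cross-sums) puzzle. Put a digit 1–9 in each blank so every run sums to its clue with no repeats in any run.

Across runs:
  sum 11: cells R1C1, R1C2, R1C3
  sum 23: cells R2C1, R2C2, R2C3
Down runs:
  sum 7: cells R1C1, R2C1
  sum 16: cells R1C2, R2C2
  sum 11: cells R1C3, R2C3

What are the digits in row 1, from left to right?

1, 7, 3

23 in 3 cells must be {6,8,9}; 16 in 2 cells must be {7,9}.
The 11 across and the 16 down share only 7, so R1C2 = 7.
Given what's placed, R1C3 must be 3 to fit the 11 across and 11 down.
R2C1 = 6: only digit in both the 23-across and 7-down candidate sets.
R2C2 = 16 − 7 = 9 completes the 16 down.
R2C3 = 23 − 15 = 8 completes the 23 across.
R1C1 = 11 − 10 = 1 completes the 11 across.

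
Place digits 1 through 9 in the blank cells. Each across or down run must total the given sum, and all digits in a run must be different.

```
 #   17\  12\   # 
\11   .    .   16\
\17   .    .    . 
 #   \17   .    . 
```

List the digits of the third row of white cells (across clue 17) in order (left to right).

17 in 2 cells must be {8,9}; 16 in 2 cells must be {7,9}.
The 17 across and the 16 down share only 9, so R3C3 = 9.
R2C3 = 16 − 9 = 7 completes the 16 down.
R3C2 = 17 − 9 = 8 completes the 17 across.
R1C2 = 3: the only remaining digit allowed by both the 11 across and the 12 down.
R2C2 = 12 − 11 = 1 completes the 12 down.
R1C1 = 11 − 3 = 8 completes the 11 across.
R2C1 = 17 − 8 = 9 completes the 17 across.

8 9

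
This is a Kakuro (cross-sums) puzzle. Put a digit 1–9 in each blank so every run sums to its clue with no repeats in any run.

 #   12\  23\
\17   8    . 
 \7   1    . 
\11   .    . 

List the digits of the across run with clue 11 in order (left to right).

17 in 2 cells must be {8,9}; 23 in 3 cells must be {6,8,9}.
R1C2 = 17 − 8 = 9 completes the 17 across.
R2C2 = 7 − 1 = 6 completes the 7 across.
R3C1 = 12 − 9 = 3 completes the 12 down.
R3C2 = 11 − 3 = 8 completes the 11 across.

3 8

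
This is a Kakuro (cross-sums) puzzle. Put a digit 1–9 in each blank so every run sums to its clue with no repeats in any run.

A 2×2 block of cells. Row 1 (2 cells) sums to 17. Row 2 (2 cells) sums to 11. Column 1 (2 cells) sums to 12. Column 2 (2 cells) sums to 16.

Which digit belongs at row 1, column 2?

9

17 in 2 cells must be {8,9}; 16 in 2 cells must be {7,9}.
The 17 across and the 16 down share only 9, so (1,2) = 9.
(2,2) = 16 − 9 = 7 completes the 16 down.
(1,1) = 17 − 9 = 8 completes the 17 across.
(2,1) = 11 − 7 = 4 completes the 11 across.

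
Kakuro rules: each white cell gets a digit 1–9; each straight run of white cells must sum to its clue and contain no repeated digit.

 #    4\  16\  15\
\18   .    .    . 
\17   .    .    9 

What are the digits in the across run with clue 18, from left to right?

3 9 6

4 in 2 cells must be {1,3}; 16 in 2 cells must be {7,9}.
R1C3 = 15 − 9 = 6 completes the 15 down.
R2C2 = 7: the only remaining digit allowed by both the 17 across and the 16 down.
R1C1 = 3: the only remaining digit allowed by both the 18 across and the 4 down.
R1C2 = 18 − 9 = 9 completes the 18 across.
R2C1 = 17 − 16 = 1 completes the 17 across.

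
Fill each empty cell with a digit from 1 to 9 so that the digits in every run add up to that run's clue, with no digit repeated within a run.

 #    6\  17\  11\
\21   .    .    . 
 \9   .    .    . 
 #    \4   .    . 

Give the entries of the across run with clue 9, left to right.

4 in 2 cells must be {1,3}.
Nothing is forced directly, so branch on R3C2, whose candidates are 1 or 3. If R3C2 = 1: then R2C2 would have to be in {1,2,3,4,5,6} for the 9 across but in {7,9} for the 17 down — contradiction. So R3C2 = 3.
R3C3 = 4 − 3 = 1 completes the 4 across.
Nothing is forced directly, so branch on R1C1, whose candidates are 4 or 5. If R1C1 = 4: that forces R1C3 = 8, R2C1 = 2, R2C2 = 6, after which R2C3 would have to be in {1} for the 9 across but in {2} for the 11 down — contradiction. So R1C1 = 5.
R1C2 = 9: the only remaining digit allowed by both the 21 across and the 17 down.
R1C3 = 21 − 14 = 7 completes the 21 across.
R2C1 = 6 − 5 = 1 completes the 6 down.
R2C2 = 17 − 12 = 5 completes the 17 down.
R2C3 = 9 − 6 = 3 completes the 9 across.

1, 5, 3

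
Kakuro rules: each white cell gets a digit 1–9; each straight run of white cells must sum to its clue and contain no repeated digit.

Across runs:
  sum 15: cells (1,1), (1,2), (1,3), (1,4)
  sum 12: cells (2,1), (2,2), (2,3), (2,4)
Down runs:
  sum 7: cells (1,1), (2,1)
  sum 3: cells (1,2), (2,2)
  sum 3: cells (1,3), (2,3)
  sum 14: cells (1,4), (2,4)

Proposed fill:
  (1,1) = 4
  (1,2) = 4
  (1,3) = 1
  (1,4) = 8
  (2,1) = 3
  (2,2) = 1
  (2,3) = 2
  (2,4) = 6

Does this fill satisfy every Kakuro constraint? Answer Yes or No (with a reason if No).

No — the across run (1,1)–(1,4) sums to 17, not 15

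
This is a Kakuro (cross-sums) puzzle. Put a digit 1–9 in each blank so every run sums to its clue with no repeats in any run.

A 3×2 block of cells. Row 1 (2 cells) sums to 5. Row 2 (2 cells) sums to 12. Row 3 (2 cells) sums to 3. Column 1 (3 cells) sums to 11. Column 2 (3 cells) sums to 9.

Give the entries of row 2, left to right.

8 4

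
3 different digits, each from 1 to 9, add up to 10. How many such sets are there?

3 distinct digits from 1–9 sum between 6 and 24.
Enumerating: {1,2,7}, {1,3,6}, {1,4,5}, {2,3,5}.

4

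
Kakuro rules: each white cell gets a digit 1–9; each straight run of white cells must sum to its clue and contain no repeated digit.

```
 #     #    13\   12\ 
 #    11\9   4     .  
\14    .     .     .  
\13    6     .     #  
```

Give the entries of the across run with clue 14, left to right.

R1C3 = 9 − 4 = 5 completes the 9 across.
R2C1 = 11 − 6 = 5 completes the 11 down.
R2C3 = 12 − 5 = 7 completes the 12 down.
R3C2 = 13 − 6 = 7 completes the 13 across.
R2C2 = 14 − 12 = 2 completes the 14 across.

5 2 7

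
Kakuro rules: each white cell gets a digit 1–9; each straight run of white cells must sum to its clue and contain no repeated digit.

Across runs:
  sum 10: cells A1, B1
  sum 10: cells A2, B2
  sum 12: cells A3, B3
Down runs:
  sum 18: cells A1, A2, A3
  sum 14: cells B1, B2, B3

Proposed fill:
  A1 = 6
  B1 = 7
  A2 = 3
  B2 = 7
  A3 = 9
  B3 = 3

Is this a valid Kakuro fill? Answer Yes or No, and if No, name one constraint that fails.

No — the down run B1–B3 sums to 17, not 14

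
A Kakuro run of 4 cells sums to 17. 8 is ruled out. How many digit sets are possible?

4 distinct digits from 1–9 sum between 10 and 30.
Dropping sets that contain 8.
Enumerating: {1,2,5,9}, {1,3,4,9}, {1,3,6,7}, {1,4,5,7}, {2,3,5,7}, {2,4,5,6}.

6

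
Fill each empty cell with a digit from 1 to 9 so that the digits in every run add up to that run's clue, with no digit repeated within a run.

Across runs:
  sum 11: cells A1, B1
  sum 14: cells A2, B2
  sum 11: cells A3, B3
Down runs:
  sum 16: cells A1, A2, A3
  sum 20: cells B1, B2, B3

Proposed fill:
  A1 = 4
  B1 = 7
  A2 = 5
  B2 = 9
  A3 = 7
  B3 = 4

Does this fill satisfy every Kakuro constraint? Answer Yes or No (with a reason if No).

Yes

Across: 4+7=11; 5+9=14; 7+4=11. Down: 4+5+7=16; 7+9+4=20. No digit repeats within any run.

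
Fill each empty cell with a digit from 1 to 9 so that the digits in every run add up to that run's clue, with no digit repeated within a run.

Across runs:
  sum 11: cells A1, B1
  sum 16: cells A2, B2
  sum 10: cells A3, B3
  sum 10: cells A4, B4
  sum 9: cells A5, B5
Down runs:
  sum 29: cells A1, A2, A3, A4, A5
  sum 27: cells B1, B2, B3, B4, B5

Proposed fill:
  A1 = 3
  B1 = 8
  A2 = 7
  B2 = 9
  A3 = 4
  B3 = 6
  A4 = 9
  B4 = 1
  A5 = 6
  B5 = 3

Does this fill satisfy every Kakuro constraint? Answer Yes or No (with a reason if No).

Across: 3+8=11; 7+9=16; 4+6=10; 9+1=10; 6+3=9. Down: 3+7+4+9+6=29; 8+9+6+1+3=27. No digit repeats within any run.

Yes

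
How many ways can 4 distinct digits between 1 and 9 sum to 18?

4 distinct digits from 1–9 sum between 10 and 30.

11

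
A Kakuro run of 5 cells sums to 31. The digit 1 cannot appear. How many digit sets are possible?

4

5 distinct digits from 1–9 sum between 15 and 35.
Dropping sets that contain 1.
Enumerating: {2,5,7,8,9}, {3,4,7,8,9}, {3,5,6,8,9}, {4,5,6,7,9}.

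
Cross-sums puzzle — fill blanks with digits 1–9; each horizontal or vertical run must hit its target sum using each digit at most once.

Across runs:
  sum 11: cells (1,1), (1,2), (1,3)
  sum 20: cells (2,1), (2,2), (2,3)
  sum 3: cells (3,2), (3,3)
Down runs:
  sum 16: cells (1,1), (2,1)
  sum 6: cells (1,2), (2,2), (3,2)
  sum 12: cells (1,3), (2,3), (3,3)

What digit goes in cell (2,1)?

3 in 2 cells must be {1,2}; 16 in 2 cells must be {7,9}; 6 in 3 cells must be {1,2,3}.
Only 7 fits (1,1) under both its across sum 11 and down sum 16.
(2,1) = 16 − 7 = 9 completes the 16 down.

9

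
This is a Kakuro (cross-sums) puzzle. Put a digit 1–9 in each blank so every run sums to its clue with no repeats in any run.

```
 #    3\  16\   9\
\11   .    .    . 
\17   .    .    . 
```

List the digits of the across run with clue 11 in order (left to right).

3 in 2 cells must be {1,2}; 16 in 2 cells must be {7,9}.
The 11 across and the 16 down share only 7, so R1C2 = 7.
R2C2 = 16 − 7 = 9 completes the 16 down.
Given what's placed, R1C1 must be 1 to fit the 11 across and 3 down.
R1C3 = 11 − 8 = 3 completes the 11 across.
R2C1 = 3 − 1 = 2 completes the 3 down.
R2C3 = 17 − 11 = 6 completes the 17 across.

1 7 3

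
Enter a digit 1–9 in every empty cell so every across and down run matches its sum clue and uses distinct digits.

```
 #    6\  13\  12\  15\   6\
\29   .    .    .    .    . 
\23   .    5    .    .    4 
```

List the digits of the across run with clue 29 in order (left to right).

4 8 9 6 2

R1C2 = 13 − 5 = 8 completes the 13 down.
R1C5 = 6 − 4 = 2 completes the 6 down.
Given what's placed, R1C1 must be 4 to fit the 29 across and 6 down.
R1C3 = 9: the only remaining digit allowed by both the 29 across and the 12 down.
R1C4 = 29 − 23 = 6 completes the 29 across.
R2C1 = 6 − 4 = 2 completes the 6 down.
R2C3 = 12 − 9 = 3 completes the 12 down.
R2C4 = 23 − 14 = 9 completes the 23 across.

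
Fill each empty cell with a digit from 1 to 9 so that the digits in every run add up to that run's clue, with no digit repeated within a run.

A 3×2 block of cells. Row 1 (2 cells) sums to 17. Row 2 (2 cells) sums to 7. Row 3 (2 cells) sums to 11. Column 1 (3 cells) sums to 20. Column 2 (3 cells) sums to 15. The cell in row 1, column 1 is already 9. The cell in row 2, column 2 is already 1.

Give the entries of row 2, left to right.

17 in 2 cells must be {8,9}.
(1,2) = 17 − 9 = 8 completes the 17 across.
(2,1) = 7 − 1 = 6 completes the 7 across.
(3,1) = 20 − 15 = 5 completes the 20 down.
(3,2) = 11 − 5 = 6 completes the 11 across.

6, 1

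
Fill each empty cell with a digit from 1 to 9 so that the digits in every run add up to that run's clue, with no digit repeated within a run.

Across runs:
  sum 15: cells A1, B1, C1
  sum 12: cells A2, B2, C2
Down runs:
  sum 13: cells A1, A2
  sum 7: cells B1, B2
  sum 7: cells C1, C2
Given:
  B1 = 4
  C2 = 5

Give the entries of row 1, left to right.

9 4 2

C1 = 7 − 5 = 2 completes the 7 down.
B2 = 7 − 4 = 3 completes the 7 down.
A1 = 15 − 6 = 9 completes the 15 across.
A2 = 12 − 8 = 4 completes the 12 across.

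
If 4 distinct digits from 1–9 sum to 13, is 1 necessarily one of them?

Yes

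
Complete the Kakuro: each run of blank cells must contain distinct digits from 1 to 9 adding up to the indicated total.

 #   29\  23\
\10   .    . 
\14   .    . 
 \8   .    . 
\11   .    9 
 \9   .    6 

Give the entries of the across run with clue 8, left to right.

7 1

R2C2 = 5: the only remaining digit allowed by both the 14 across and the 23 down.
R4C1 = 11 − 9 = 2 completes the 11 across.
R5C1 = 9 − 6 = 3 completes the 9 across.
R2C1 = 14 − 5 = 9 completes the 14 across.
Given what's placed, R3C1 must be 7 to fit the 8 across and 29 down.
R3C2 = 8 − 7 = 1 completes the 8 across.
R1C1 = 29 − 21 = 8 completes the 29 down.
R1C2 = 10 − 8 = 2 completes the 10 across.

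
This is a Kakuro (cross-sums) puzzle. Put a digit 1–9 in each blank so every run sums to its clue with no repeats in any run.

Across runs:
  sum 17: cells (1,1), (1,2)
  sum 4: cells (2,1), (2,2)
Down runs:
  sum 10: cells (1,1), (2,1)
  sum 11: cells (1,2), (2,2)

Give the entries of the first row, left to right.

9, 8

17 in 2 cells must be {8,9}; 4 in 2 cells must be {1,3}.
The 4 across and the 11 down share only 3, so (2,2) = 3.
(1,2) = 11 − 3 = 8 completes the 11 down.
(2,1) = 4 − 3 = 1 completes the 4 across.
(1,1) = 17 − 8 = 9 completes the 17 across.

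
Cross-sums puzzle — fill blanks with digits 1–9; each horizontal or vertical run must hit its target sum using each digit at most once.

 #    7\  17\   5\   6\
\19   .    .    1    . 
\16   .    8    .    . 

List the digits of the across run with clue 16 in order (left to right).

3 8 4 1

17 in 2 cells must be {8,9}.
R1C2 = 17 − 8 = 9 completes the 17 down.
R2C3 = 5 − 1 = 4 completes the 5 down.
Given what's placed, R2C4 must be 1 to fit the 16 across and 6 down.
R1C4 = 6 − 1 = 5 completes the 6 down.
R2C1 = 16 − 13 = 3 completes the 16 across.
R1C1 = 19 − 15 = 4 completes the 19 across.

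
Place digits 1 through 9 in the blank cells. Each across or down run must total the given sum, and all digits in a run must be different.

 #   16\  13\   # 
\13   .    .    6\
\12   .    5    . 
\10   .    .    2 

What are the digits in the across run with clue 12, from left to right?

3, 5, 4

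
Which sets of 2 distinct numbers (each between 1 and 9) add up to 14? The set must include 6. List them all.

{6,8}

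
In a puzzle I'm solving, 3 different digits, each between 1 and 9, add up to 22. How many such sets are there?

2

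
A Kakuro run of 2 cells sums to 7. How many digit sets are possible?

3

2 distinct digits from 1–9 sum between 3 and 17.
Enumerating: {1,6}, {2,5}, {3,4}.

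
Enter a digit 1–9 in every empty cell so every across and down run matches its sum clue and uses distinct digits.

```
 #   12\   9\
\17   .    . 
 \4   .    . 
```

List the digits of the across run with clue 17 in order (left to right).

9, 8

17 in 2 cells must be {8,9}; 4 in 2 cells must be {1,3}.
The 17 across and the 9 down share only 8, so R1C2 = 8.
The 4 across and the 12 down share only 3, so R2C1 = 3.
R2C2 = 4 − 3 = 1 completes the 4 across.
R1C1 = 17 − 8 = 9 completes the 17 across.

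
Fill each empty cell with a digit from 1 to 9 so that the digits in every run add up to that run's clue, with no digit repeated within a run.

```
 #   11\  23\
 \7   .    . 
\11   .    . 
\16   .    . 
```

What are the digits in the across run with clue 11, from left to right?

16 in 2 cells must be {7,9}; 23 in 3 cells must be {6,8,9}.
The 7 across and the 23 down share only 6, so R1C2 = 6.
The 16 across and the 11 down share only 7, so R3C1 = 7.
R3C2 = 16 − 7 = 9 completes the 16 across.
R1C1 = 7 − 6 = 1 completes the 7 across.
R2C1 = 11 − 8 = 3 completes the 11 down.
R2C2 = 11 − 3 = 8 completes the 11 across.

3 8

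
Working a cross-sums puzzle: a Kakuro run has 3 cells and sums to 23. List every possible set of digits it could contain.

3 distinct digits from 1–9 sum between 6 and 24.
Only one set works: {6,8,9}.

{6,8,9}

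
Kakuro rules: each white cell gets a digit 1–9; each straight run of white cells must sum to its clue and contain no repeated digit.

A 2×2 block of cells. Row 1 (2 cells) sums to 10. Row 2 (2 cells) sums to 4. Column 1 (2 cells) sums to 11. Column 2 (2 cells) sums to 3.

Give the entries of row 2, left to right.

3 1

4 in 2 cells must be {1,3}; 3 in 2 cells must be {1,2}.
The 4 across and the 11 down share only 3, so (2,1) = 3.
(2,2) = 4 − 3 = 1 completes the 4 across.
(1,1) = 11 − 3 = 8 completes the 11 down.
(1,2) = 10 − 8 = 2 completes the 10 across.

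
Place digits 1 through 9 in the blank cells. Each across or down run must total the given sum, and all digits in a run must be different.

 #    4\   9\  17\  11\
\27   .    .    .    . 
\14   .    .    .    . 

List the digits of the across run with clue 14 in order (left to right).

1 2 8 3

4 in 2 cells must be {1,3}; 17 in 2 cells must be {8,9}.
Only 3 fits R1C1 under both its across sum 27 and down sum 4.
R2C1 = 4 − 3 = 1 completes the 4 down.
Given what's placed, R2C3 must be 8 to fit the 14 across and 17 down.
R1C3 = 17 − 8 = 9 completes the 17 down.
No cell is forced outright now. R2C2 can only be 2 or 3 (the digits allowed by both its 14 across and its 9 down). If R2C2 = 3: then R1C2 would have to be in {7,8} for the 27 across but in {6} for the 9 down — contradiction. So R2C2 = 2.
R1C2 = 9 − 2 = 7 completes the 9 down.
R1C4 = 27 − 19 = 8 completes the 27 across.
R2C4 = 14 − 11 = 3 completes the 14 across.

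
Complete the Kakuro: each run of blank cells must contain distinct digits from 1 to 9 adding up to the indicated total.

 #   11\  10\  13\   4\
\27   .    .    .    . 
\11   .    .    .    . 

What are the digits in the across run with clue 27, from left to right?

11 in 4 cells must be {1,2,3,5}; 4 in 2 cells must be {1,3}.
Only 3 fits R1C4 under both its across sum 27 and down sum 4.
The 11 across and the 13 down share only 5, so R2C3 = 5.
R2C4 = 4 − 3 = 1 completes the 4 down.
R1C3 = 13 − 5 = 8 completes the 13 down.
No cell is forced outright now. R2C1 can only be 2 or 3 (the digits allowed by both its 11 across and its 11 down). If R2C1 = 3: then R1C1 would have to be in {7,9} for the 27 across but in {8} for the 11 down — contradiction. So R2C1 = 2.
R1C1 = 11 − 2 = 9 completes the 11 down.
R1C2 = 27 − 20 = 7 completes the 27 across.

9, 7, 8, 3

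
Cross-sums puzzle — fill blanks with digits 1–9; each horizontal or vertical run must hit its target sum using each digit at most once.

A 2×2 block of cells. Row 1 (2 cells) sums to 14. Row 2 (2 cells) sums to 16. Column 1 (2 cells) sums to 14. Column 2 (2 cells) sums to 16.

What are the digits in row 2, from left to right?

9 7

16 in 2 cells must be {7,9}.
The 14 across and the 16 down share only 9, so (1,2) = 9.
The 16 across and the 14 down share only 9, so (2,1) = 9.
(2,2) = 16 − 9 = 7 completes the 16 across.
(1,1) = 14 − 9 = 5 completes the 14 across.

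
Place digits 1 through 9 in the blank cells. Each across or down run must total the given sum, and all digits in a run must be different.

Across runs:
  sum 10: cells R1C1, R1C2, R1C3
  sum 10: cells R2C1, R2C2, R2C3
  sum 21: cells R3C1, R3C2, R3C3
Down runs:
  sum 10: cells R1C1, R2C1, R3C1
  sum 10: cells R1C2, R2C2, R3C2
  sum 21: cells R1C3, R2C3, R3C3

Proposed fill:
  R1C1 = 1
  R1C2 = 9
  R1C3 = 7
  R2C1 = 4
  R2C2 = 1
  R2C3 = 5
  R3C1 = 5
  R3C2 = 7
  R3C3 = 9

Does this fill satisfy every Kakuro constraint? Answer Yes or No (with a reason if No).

No — the across run R1C1–R1C3 sums to 17, not 10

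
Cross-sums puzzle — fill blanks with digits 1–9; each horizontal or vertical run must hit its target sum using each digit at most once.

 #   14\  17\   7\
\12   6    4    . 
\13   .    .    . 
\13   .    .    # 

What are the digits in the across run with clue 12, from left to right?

R1C3 = 12 − 10 = 2 completes the 12 across.
R2C3 = 7 − 2 = 5 completes the 7 down.
Nothing is forced directly, so branch on R2C1, whose candidates are 1 or 7. If R2C1 = 7: then R2C2 would have to be in {1} for the 13 across but in {5,6,7,8} for the 17 down — contradiction. So R2C1 = 1.
R2C2 = 13 − 6 = 7 completes the 13 across.
R3C1 = 14 − 7 = 7 completes the 14 down.
R3C2 = 13 − 7 = 6 completes the 13 across.

6 4 2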